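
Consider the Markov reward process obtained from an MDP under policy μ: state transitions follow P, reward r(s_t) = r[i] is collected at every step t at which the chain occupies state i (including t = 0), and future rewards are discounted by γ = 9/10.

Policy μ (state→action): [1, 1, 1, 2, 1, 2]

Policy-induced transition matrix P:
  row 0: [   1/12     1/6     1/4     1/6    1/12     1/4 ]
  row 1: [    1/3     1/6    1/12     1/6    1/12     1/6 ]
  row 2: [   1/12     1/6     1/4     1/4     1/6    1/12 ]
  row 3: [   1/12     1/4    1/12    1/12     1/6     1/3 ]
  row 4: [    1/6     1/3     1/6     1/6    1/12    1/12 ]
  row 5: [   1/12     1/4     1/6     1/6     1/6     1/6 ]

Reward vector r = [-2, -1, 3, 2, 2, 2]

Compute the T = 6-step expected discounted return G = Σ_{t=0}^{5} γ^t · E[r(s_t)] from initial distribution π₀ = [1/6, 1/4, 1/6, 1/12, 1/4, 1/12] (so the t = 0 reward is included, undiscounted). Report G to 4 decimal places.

t=0: π = [0.1667, 0.2500, 0.1667, 0.0833, 0.2500, 0.0833], E[r] = 0.7500, γ^t·E[r] = 0.750000, running G = 0.750000
t=1: π = [0.1667, 0.2222, 0.1667, 0.1736, 0.1111, 0.1597], E[r] = 0.8333, γ^t·E[r] = 0.750000, running G = 1.500000
t=2: π = [0.1481, 0.2130, 0.1615, 0.1661, 0.1250, 0.1863], E[r] = 0.9300, γ^t·E[r] = 0.753281, running G = 2.253281
t=3: π = [0.1470, 0.2169, 0.1609, 0.1663, 0.1262, 0.1828], E[r] = 0.9223, γ^t·E[r] = 0.672363, running G = 2.925645
t=4: π = [0.1481, 0.2168, 0.1604, 0.1662, 0.1258, 0.1827], E[r] = 0.9178, γ^t·E[r] = 0.602158, running G = 3.527803
t=5: π = [0.1480, 0.2167, 0.1605, 0.1662, 0.1258, 0.1829], E[r] = 0.9182, γ^t·E[r] = 0.542215, running G = 4.070017

G = 4.0700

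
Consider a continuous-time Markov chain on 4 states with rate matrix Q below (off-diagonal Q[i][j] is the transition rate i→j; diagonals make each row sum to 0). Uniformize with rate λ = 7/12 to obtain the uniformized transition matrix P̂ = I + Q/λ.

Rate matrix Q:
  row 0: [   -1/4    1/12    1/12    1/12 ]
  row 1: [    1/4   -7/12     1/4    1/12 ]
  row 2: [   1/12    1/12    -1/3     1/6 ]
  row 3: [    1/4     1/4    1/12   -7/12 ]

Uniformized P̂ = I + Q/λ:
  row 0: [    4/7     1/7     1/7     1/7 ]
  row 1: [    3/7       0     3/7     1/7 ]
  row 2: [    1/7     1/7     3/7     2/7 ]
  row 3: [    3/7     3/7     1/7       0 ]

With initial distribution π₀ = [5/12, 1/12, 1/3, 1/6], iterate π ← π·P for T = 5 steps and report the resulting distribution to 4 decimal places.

π = [0.4113, 0.1645, 0.2659, 0.1582]

t=0: π = [0.4167, 0.0833, 0.3333, 0.1667]
t=1: π = [0.3929, 0.1786, 0.2619, 0.1667]
t=2: π = [0.4099, 0.1650, 0.2687, 0.1565]
t=3: π = [0.4103, 0.1640, 0.2668, 0.1589]
t=4: π = [0.4110, 0.1648, 0.2659, 0.1583]
t=5: π = [0.4113, 0.1645, 0.2659, 0.1582]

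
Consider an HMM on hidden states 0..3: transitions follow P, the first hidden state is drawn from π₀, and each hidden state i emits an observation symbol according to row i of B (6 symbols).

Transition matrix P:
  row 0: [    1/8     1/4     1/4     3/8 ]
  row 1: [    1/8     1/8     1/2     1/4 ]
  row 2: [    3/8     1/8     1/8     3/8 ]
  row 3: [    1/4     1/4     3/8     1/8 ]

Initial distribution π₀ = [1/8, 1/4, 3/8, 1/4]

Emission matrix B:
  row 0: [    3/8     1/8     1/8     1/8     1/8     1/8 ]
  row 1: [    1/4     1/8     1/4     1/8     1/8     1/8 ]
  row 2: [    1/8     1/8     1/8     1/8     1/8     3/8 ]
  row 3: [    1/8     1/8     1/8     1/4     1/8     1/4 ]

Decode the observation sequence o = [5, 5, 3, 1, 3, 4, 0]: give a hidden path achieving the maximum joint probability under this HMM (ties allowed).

t=0: δ = [1.562e-02, 3.125e-02, 1.406e-01, 6.250e-02]  (obs o_0=5)
t=1: δ = [6.592e-03, 2.197e-03, 8.789e-03, 1.318e-02]  ψ = [2, 2, 3, 2]  (obs o_1=5)
t=2: δ = [4.120e-04, 4.120e-04, 6.180e-04, 8.240e-04]  ψ = [2, 3, 3, 2]  (obs o_2=3)
t=3: δ = [2.897e-05, 2.575e-05, 3.862e-05, 2.897e-05]  ψ = [2, 3, 3, 2]  (obs o_3=1)
t=4: δ = [1.810e-06, 9.052e-07, 1.609e-06, 3.621e-06]  ψ = [2, 0, 1, 2]  (obs o_4=3)
t=5: δ = [1.132e-07, 1.132e-07, 1.697e-07, 8.487e-08]  ψ = [3, 3, 3, 0]  (obs o_5=4)
t=6: δ = [2.387e-08, 7.072e-09, 7.072e-09, 7.956e-09]  ψ = [2, 0, 1, 2]  (obs o_6=0)
backtrack: best end state = 0; path = [3, 2, 3, 2, 3, 2, 0]

path = [3, 2, 3, 2, 3, 2, 0]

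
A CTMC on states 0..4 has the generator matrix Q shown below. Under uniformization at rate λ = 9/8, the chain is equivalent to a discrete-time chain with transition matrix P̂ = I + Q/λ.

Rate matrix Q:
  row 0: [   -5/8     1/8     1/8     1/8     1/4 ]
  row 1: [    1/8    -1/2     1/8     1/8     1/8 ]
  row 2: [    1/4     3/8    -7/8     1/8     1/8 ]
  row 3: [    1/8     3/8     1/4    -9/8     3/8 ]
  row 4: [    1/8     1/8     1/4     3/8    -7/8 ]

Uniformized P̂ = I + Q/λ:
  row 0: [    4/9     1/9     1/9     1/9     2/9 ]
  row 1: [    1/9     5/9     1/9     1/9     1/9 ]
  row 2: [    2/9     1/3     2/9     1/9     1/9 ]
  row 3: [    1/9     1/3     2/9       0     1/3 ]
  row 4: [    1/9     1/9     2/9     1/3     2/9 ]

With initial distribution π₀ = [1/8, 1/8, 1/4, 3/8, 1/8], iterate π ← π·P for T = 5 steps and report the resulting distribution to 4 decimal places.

π = [0.1942, 0.3206, 0.1651, 0.1365, 0.1836]

t=0: π = [0.1250, 0.1250, 0.2500, 0.3750, 0.1250]
t=1: π = [0.1806, 0.3056, 0.1944, 0.0972, 0.2222]
t=2: π = [0.1929, 0.3117, 0.1682, 0.1497, 0.1775]
t=3: π = [0.1941, 0.3203, 0.1662, 0.1339, 0.1855]
t=4: π = [0.1943, 0.3201, 0.1651, 0.1375, 0.1831]
t=5: π = [0.1942, 0.3206, 0.1651, 0.1365, 0.1836]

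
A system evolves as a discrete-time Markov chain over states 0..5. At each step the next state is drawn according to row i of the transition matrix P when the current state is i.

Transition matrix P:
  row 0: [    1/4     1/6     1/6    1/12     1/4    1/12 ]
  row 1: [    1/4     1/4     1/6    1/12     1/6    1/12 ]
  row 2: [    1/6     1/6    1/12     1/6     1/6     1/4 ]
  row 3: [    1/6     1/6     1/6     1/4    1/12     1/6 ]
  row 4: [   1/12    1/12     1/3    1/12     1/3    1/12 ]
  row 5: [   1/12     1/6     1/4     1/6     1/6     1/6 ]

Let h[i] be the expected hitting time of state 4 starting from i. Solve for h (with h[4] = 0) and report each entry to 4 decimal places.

h = [5.3043, 5.7865, 5.8971, 6.4290, 0.0000, 5.9427]

First-step conditioning: h[4] = 0; for i ≠ 4, h[i] = 1 + Σ_k P[i][k]·h[k].
  h[0] = 1 + 1/4·h[0] + 1/6·h[1] + 1/6·h[2] + 1/12·h[3] + 1/12·h[5]
  h[1] = 1 + 1/4·h[0] + 1/4·h[1] + 1/6·h[2] + 1/12·h[3] + 1/12·h[5]
  h[2] = 1 + 1/6·h[0] + 1/6·h[1] + 1/12·h[2] + 1/6·h[3] + 1/4·h[5]
  h[3] = 1 + 1/6·h[0] + 1/6·h[1] + 1/6·h[2] + 1/4·h[3] + 1/6·h[5]
  h[5] = 1 + 1/12·h[0] + 1/6·h[1] + 1/4·h[2] + 1/6·h[3] + 1/6·h[5]
Solving the 5×5 linear system over states ≠ 4 gives exactly h = [15356/2895, 5584/965, 17072/2895, 6204/965, 0, 17204/2895] (h[4] = 0 is the target).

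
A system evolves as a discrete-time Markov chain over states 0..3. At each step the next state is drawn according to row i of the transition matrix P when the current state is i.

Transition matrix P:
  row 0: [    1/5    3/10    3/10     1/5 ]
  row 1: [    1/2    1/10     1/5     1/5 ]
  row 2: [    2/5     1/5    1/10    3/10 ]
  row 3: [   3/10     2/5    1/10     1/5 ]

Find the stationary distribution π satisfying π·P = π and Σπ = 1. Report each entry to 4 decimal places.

Balance equations π_j = Σ_i π_i·P[i][j]:
  π_0 = 1/5·π_0 + 1/2·π_1 + 2/5·π_2 + 3/10·π_3
  π_1 = 3/10·π_0 + 1/10·π_1 + 1/5·π_2 + 2/5·π_3
  π_2 = 3/10·π_0 + 1/5·π_1 + 1/10·π_2 + 1/10·π_3
  normalize: π_0 + π_1 + π_2 + π_3 = 1
Solving the linear system gives exactly π = [163/485, 367/1455, 56/291, 319/1455].

π = [0.3361, 0.2522, 0.1924, 0.2192]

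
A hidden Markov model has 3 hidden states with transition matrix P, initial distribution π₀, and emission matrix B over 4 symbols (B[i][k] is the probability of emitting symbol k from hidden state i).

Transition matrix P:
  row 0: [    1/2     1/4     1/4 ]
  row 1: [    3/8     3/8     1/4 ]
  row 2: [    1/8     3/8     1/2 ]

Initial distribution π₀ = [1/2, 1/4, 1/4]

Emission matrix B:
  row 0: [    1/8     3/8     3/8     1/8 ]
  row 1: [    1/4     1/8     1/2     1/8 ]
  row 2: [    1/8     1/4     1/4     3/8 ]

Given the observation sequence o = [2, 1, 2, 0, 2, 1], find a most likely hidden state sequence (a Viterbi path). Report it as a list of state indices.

t=0: δ = [1.875e-01, 1.250e-01, 6.250e-02]  (obs o_0=2)
t=1: δ = [3.516e-02, 5.859e-03, 1.172e-02]  ψ = [0, 0, 0]  (obs o_1=1)
t=2: δ = [6.592e-03, 4.395e-03, 2.197e-03]  ψ = [0, 0, 0]  (obs o_2=2)
t=3: δ = [4.120e-04, 4.120e-04, 2.060e-04]  ψ = [0, 0, 0]  (obs o_3=0)
t=4: δ = [7.725e-05, 7.725e-05, 2.575e-05]  ψ = [0, 1, 0]  (obs o_4=2)
t=5: δ = [1.448e-05, 3.621e-06, 4.828e-06]  ψ = [0, 1, 0]  (obs o_5=1)
backtrack: best end state = 0; path = [0, 0, 0, 0, 0, 0]

path = [0, 0, 0, 0, 0, 0]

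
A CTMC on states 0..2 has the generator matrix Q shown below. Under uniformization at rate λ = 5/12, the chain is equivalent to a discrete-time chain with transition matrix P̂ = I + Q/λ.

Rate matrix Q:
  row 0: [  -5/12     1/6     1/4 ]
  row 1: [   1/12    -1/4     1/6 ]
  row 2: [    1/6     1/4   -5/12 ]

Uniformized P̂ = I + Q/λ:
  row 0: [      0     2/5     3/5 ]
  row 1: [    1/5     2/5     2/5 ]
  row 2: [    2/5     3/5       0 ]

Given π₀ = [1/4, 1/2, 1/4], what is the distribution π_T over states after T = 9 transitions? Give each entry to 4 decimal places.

π = [0.2194, 0.4633, 0.3173]

t=0: π = [0.2500, 0.5000, 0.2500]
t=1: π = [0.2000, 0.4500, 0.3500]
t=2: π = [0.2300, 0.4700, 0.3000]
t=3: π = [0.2140, 0.4600, 0.3260]
t=4: π = [0.2224, 0.4652, 0.3124]
t=5: π = [0.2180, 0.4625, 0.3195]
t=6: π = [0.2203, 0.4639, 0.3158]
t=7: π = [0.2191, 0.4632, 0.3177]
t=8: π = [0.2197, 0.4635, 0.3167]
t=9: π = [0.2194, 0.4633, 0.3173]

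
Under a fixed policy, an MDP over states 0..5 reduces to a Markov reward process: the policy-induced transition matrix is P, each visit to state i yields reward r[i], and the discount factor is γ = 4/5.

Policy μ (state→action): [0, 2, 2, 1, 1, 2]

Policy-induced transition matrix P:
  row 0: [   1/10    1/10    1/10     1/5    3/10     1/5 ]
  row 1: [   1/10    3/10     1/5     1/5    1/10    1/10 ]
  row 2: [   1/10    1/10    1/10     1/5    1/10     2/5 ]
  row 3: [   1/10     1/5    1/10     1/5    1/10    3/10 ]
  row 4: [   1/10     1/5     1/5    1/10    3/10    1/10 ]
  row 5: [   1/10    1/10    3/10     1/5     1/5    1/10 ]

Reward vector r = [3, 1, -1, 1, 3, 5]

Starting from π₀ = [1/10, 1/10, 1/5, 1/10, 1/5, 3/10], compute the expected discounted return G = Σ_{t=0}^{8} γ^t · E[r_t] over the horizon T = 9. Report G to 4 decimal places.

G = 9.0315

t=0: π = [0.1000, 0.1000, 0.2000, 0.1000, 0.2000, 0.3000], E[r] = 2.4000, γ^t·E[r] = 2.400000, running G = 2.400000
t=1: π = [0.1000, 0.1500, 0.1900, 0.1800, 0.1900, 0.1900], E[r] = 1.9600, γ^t·E[r] = 1.568000, running G = 3.968000
t=2: π = [0.1000, 0.1670, 0.1720, 0.1810, 0.1770, 0.2030], E[r] = 2.0220, γ^t·E[r] = 1.294080, running G = 5.262080
t=3: π = [0.1000, 0.1692, 0.1750, 0.1823, 0.1757, 0.1978], E[r] = 1.9926, γ^t·E[r] = 1.020211, running G = 6.282291
t=4: π = [0.1000, 0.1696, 0.1741, 0.1824, 0.1749, 0.1990], E[r] = 1.9976, γ^t·E[r] = 0.818209, running G = 7.100500
t=5: π = [0.1000, 0.1697, 0.1742, 0.1825, 0.1749, 0.1987], E[r] = 1.9961, γ^t·E[r] = 0.654072, running G = 7.754572
t=6: π = [0.1000, 0.1697, 0.1742, 0.1825, 0.1748, 0.1988], E[r] = 1.9964, γ^t·E[r] = 0.523346, running G = 8.277918
t=7: π = [0.1000, 0.1697, 0.1742, 0.1825, 0.1748, 0.1988], E[r] = 1.9963, γ^t·E[r] = 0.418659, running G = 8.696577
t=8: π = [0.1000, 0.1697, 0.1742, 0.1825, 0.1748, 0.1988], E[r] = 1.9963, γ^t·E[r] = 0.334931, running G = 9.031508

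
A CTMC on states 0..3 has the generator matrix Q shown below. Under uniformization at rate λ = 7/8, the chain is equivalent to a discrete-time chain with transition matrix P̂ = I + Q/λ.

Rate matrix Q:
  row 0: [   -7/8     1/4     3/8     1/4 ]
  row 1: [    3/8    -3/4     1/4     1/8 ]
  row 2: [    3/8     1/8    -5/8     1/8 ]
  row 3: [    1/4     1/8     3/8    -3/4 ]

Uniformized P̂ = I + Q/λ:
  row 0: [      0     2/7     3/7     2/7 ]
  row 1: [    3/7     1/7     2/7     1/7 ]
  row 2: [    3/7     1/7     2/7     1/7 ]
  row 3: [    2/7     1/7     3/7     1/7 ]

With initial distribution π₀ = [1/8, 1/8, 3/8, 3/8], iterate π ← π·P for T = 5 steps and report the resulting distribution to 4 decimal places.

π = [0.2824, 0.1828, 0.3519, 0.1828]

t=0: π = [0.1250, 0.1250, 0.3750, 0.3750]
t=1: π = [0.3214, 0.1607, 0.3571, 0.1607]
t=2: π = [0.2679, 0.1888, 0.3546, 0.1888]
t=3: π = [0.2868, 0.1811, 0.3509, 0.1811]
t=4: π = [0.2798, 0.1838, 0.3526, 0.1838]
t=5: π = [0.2824, 0.1828, 0.3519, 0.1828]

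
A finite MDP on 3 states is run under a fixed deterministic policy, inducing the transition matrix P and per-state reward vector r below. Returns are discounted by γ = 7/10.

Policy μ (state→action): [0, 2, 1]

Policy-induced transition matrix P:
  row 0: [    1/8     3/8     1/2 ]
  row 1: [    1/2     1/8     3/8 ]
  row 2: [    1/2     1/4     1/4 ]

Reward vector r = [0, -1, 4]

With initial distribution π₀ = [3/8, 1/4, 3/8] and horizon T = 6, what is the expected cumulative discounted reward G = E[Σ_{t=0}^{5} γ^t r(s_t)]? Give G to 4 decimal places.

t=0: π = [0.3750, 0.2500, 0.3750], E[r] = 1.2500, γ^t·E[r] = 1.250000, running G = 1.250000
t=1: π = [0.3594, 0.2656, 0.3750], E[r] = 1.2344, γ^t·E[r] = 0.864063, running G = 2.114063
t=2: π = [0.3652, 0.2617, 0.3730], E[r] = 1.2305, γ^t·E[r] = 0.602930, running G = 2.716992
t=3: π = [0.3630, 0.2629, 0.3740], E[r] = 1.2332, γ^t·E[r] = 0.422972, running G = 3.139964
t=4: π = [0.3639, 0.2625, 0.3736], E[r] = 1.2320, γ^t·E[r] = 0.295802, running G = 3.435766
t=5: π = [0.3636, 0.2627, 0.3738], E[r] = 1.2324, γ^t·E[r] = 0.207138, running G = 3.642904

G = 3.6429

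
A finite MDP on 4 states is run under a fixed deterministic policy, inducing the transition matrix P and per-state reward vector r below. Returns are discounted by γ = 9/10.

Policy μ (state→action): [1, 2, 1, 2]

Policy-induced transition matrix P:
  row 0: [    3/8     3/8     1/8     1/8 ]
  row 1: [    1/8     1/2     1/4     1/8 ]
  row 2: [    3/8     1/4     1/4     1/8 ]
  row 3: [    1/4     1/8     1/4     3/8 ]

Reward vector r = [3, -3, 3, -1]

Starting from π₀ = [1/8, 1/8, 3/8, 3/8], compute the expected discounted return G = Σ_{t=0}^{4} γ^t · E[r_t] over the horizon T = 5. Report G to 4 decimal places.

t=0: π = [0.1250, 0.1250, 0.3750, 0.3750], E[r] = 0.7500, γ^t·E[r] = 0.750000, running G = 0.750000
t=1: π = [0.2969, 0.2500, 0.2344, 0.2188], E[r] = 0.6250, γ^t·E[r] = 0.562500, running G = 1.312500
t=2: π = [0.2852, 0.3223, 0.2129, 0.1797], E[r] = 0.3477, γ^t·E[r] = 0.281602, running G = 1.594102
t=3: π = [0.2720, 0.3438, 0.2144, 0.1699], E[r] = 0.2578, γ^t·E[r] = 0.187945, running G = 1.782047
t=4: π = [0.2678, 0.3487, 0.2160, 0.1675], E[r] = 0.2379, γ^t·E[r] = 0.156096, running G = 1.938143

G = 1.9381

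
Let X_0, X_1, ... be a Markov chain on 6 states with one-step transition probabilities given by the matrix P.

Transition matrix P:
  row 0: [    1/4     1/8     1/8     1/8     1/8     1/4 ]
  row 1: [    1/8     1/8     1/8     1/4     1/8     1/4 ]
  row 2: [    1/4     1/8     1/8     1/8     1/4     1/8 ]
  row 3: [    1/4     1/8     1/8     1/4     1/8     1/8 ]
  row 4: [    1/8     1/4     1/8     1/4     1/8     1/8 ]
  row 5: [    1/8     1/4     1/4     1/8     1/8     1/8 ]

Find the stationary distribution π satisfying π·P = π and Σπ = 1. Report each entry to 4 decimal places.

π = [0.1904, 0.1641, 0.1462, 0.1868, 0.1433, 0.1693]

Balance equations π_j = Σ_i π_i·P[i][j]:
  π_0 = 1/4·π_0 + 1/8·π_1 + 1/4·π_2 + 1/4·π_3 + 1/8·π_4 + 1/8·π_5
  π_1 = 1/8·π_0 + 1/8·π_1 + 1/8·π_2 + 1/8·π_3 + 1/4·π_4 + 1/4·π_5
  π_2 = 1/8·π_0 + 1/8·π_1 + 1/8·π_2 + 1/8·π_3 + 1/8·π_4 + 1/4·π_5
  π_3 = 1/8·π_0 + 1/4·π_1 + 1/8·π_2 + 1/4·π_3 + 1/4·π_4 + 1/8·π_5
  π_4 = 1/8·π_0 + 1/8·π_1 + 1/4·π_2 + 1/8·π_3 + 1/8·π_4 + 1/8·π_5
  normalize: π_0 + π_1 + π_2 + π_3 + π_4 + π_5 = 1
Solving the linear system gives exactly π = [6252/32833, 5387/32833, 4799/32833, 6132/32833, 4704/32833, 5559/32833].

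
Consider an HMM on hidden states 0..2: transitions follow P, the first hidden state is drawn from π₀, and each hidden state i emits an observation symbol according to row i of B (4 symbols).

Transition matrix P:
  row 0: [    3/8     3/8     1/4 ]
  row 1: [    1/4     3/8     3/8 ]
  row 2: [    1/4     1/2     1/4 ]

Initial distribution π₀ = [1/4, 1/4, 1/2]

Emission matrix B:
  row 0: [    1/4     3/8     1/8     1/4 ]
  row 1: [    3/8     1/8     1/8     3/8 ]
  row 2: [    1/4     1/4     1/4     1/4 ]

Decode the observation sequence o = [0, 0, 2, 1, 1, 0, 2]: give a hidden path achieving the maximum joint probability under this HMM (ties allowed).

path = [2, 1, 2, 0, 0, 1, 2]

t=0: δ = [6.250e-02, 9.375e-02, 1.250e-01]  (obs o_0=0)
t=1: δ = [7.812e-03, 2.344e-02, 8.789e-03]  ψ = [2, 2, 1]  (obs o_1=0)
t=2: δ = [7.324e-04, 1.099e-03, 2.197e-03]  ψ = [1, 1, 1]  (obs o_2=2)
t=3: δ = [2.060e-04, 1.373e-04, 1.373e-04]  ψ = [2, 2, 2]  (obs o_3=1)
t=4: δ = [2.897e-05, 9.656e-06, 1.287e-05]  ψ = [0, 0, 0]  (obs o_4=1)
t=5: δ = [2.716e-06, 4.074e-06, 1.810e-06]  ψ = [0, 0, 0]  (obs o_5=0)
t=6: δ = [1.273e-07, 1.910e-07, 3.819e-07]  ψ = [0, 1, 1]  (obs o_6=2)
backtrack: best end state = 2; path = [2, 1, 2, 0, 0, 1, 2]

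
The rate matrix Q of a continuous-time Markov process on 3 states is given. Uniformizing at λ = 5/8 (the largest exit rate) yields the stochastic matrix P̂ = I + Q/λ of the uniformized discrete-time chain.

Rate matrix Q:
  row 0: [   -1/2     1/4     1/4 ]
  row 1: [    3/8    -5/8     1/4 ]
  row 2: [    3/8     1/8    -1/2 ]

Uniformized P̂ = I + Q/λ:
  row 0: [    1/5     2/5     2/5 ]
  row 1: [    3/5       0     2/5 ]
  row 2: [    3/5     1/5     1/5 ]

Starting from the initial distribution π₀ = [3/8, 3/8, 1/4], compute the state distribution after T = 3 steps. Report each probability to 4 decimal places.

t=0: π = [0.3750, 0.3750, 0.2500]
t=1: π = [0.4500, 0.2000, 0.3500]
t=2: π = [0.4200, 0.2500, 0.3300]
t=3: π = [0.4320, 0.2340, 0.3340]

π = [0.4320, 0.2340, 0.3340]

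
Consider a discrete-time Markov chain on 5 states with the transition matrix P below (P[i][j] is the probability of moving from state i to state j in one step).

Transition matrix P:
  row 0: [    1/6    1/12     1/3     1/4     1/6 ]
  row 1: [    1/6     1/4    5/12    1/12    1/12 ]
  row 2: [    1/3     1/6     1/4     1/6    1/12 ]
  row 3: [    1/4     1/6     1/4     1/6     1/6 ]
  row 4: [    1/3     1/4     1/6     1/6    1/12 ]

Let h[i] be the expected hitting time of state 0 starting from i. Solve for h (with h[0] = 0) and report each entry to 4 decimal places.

First-step conditioning: h[0] = 0; for i ≠ 0, h[i] = 1 + Σ_k P[i][k]·h[k].
  h[1] = 1 + 1/4·h[1] + 5/12·h[2] + 1/12·h[3] + 1/12·h[4]
  h[2] = 1 + 1/6·h[1] + 1/4·h[2] + 1/6·h[3] + 1/12·h[4]
  h[3] = 1 + 1/6·h[1] + 1/4·h[2] + 1/6·h[3] + 1/6·h[4]
  h[4] = 1 + 1/4·h[1] + 1/6·h[2] + 1/6·h[3] + 1/12·h[4]
Solving the 4×4 linear system over states ≠ 0 gives exactly h = [0, 22332/5497, 19020/5497, 20628/5497, 19296/5497] (h[0] = 0 is the target).

h = [0.0000, 4.0626, 3.4601, 3.7526, 3.5103]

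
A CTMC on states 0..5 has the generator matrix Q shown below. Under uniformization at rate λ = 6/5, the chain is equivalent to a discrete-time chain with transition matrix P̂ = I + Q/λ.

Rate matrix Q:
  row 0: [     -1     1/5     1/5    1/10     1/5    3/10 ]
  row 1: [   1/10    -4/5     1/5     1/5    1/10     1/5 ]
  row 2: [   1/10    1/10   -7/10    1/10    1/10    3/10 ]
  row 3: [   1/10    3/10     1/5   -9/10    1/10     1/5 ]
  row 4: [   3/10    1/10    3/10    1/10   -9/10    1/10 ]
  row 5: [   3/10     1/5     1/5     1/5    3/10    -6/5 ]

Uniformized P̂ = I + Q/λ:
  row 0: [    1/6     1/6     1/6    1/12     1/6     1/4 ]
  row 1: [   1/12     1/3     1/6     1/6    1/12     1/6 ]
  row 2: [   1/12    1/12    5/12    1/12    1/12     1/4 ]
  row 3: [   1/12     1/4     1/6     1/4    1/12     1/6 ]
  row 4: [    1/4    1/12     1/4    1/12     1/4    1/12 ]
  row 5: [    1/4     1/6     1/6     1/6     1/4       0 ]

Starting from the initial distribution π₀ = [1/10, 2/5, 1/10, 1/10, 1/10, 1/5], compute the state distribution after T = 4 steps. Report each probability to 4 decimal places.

t=0: π = [0.1000, 0.4000, 0.1000, 0.1000, 0.1000, 0.2000]
t=1: π = [0.1417, 0.2250, 0.2000, 0.1500, 0.1417, 0.1417]
t=2: π = [0.1424, 0.1882, 0.2285, 0.1389, 0.1424, 0.1597]
t=3: π = [0.1455, 0.1787, 0.2356, 0.1355, 0.1455, 0.1591]
t=4: π = [0.1462, 0.1760, 0.2377, 0.1341, 0.1462, 0.1598]

π = [0.1462, 0.1760, 0.2377, 0.1341, 0.1462, 0.1598]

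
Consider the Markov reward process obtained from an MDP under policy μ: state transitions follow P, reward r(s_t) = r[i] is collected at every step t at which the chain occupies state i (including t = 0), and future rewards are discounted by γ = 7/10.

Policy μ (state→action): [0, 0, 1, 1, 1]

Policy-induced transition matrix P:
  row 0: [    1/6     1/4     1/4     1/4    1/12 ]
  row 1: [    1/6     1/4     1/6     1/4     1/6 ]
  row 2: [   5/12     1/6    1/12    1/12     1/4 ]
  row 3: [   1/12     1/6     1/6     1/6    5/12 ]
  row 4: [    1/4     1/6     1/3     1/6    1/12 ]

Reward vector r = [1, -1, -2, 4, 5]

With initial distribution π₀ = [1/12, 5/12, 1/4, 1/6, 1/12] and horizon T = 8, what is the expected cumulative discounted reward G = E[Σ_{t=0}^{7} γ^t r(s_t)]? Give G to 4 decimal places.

t=0: π = [0.0833, 0.4167, 0.2500, 0.1667, 0.0833], E[r] = 0.2500, γ^t·E[r] = 0.250000, running G = 0.250000
t=1: π = [0.2222, 0.2083, 0.1667, 0.1875, 0.2153], E[r] = 1.5069, γ^t·E[r] = 1.054861, running G = 1.304861
t=2: π = [0.2106, 0.2025, 0.2072, 0.1887, 0.1910], E[r] = 1.3032, γ^t·E[r] = 0.638588, running G = 1.943449
t=3: π = [0.2187, 0.2011, 0.1988, 0.1838, 0.1976], E[r] = 1.3435, γ^t·E[r] = 0.460807, running G = 2.404256
t=4: π = [0.2175, 0.2016, 0.2013, 0.1851, 0.1945], E[r] = 1.3262, γ^t·E[r] = 0.318414, running G = 2.722670
t=5: π = [0.2178, 0.2016, 0.2004, 0.1848, 0.1954], E[r] = 1.3315, γ^t·E[r] = 0.223779, running G = 2.946449
t=6: π = [0.2177, 0.2016, 0.2007, 0.1849, 0.1951], E[r] = 1.3301, γ^t·E[r] = 0.156482, running G = 3.102931
t=7: π = [0.2177, 0.2016, 0.2006, 0.1849, 0.1952], E[r] = 1.3305, γ^t·E[r] = 0.109571, running G = 3.212502

G = 3.2125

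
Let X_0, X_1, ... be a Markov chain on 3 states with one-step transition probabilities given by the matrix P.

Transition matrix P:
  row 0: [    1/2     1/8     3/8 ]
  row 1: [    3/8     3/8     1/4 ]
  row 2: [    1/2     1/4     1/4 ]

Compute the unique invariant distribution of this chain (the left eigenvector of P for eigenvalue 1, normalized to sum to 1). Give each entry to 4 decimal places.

Balance equations π_j = Σ_i π_i·P[i][j]:
  π_0 = 1/2·π_0 + 3/8·π_1 + 1/2·π_2
  π_1 = 1/8·π_0 + 3/8·π_1 + 1/4·π_2
  normalize: π_0 + π_1 + π_2 = 1
Solving the linear system gives exactly π = [26/55, 12/55, 17/55].

π = [0.4727, 0.2182, 0.3091]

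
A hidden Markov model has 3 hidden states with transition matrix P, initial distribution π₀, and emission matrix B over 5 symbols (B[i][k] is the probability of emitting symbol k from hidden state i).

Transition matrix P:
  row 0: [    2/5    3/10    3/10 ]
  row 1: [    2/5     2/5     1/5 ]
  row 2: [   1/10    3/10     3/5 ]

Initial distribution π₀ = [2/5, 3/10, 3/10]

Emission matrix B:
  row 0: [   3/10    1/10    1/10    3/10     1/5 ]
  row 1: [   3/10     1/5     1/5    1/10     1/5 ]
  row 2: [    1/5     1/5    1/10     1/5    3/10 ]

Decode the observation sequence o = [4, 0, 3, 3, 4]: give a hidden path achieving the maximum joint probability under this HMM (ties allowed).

path = [2, 2, 2, 2, 2]

t=0: δ = [8.000e-02, 6.000e-02, 9.000e-02]  (obs o_0=4)
t=1: δ = [9.600e-03, 8.100e-03, 1.080e-02]  ψ = [0, 2, 2]  (obs o_1=0)
t=2: δ = [1.152e-03, 3.240e-04, 1.296e-03]  ψ = [0, 1, 2]  (obs o_2=3)
t=3: δ = [1.382e-04, 3.888e-05, 1.555e-04]  ψ = [0, 2, 2]  (obs o_3=3)
t=4: δ = [1.106e-05, 9.331e-06, 2.799e-05]  ψ = [0, 2, 2]  (obs o_4=4)
backtrack: best end state = 2; path = [2, 2, 2, 2, 2]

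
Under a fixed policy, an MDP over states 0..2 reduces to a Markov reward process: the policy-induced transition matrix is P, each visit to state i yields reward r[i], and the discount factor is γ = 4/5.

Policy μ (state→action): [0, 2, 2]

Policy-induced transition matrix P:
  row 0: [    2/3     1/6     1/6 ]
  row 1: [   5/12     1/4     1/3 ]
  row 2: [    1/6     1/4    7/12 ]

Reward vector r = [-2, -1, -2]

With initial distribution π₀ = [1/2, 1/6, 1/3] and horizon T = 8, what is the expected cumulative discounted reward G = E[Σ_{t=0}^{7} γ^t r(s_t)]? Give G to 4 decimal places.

G = -7.4867

t=0: π = [0.5000, 0.1667, 0.3333], E[r] = -1.8333, γ^t·E[r] = -1.833333, running G = -1.833333
t=1: π = [0.4583, 0.2083, 0.3333], E[r] = -1.7917, γ^t·E[r] = -1.433333, running G = -3.266667
t=2: π = [0.4479, 0.2118, 0.3403], E[r] = -1.7882, γ^t·E[r] = -1.144444, running G = -4.411111
t=3: π = [0.4436, 0.2127, 0.3438], E[r] = -1.7873, γ^t·E[r] = -0.915111, running G = -5.326222
t=4: π = [0.4416, 0.2130, 0.3453], E[r] = -1.7870, γ^t·E[r] = -0.731941, running G = -6.058163
t=5: π = [0.4407, 0.2132, 0.3461], E[r] = -1.7868, γ^t·E[r] = -0.585499, running G = -6.643662
t=6: π = [0.4403, 0.2133, 0.3464], E[r] = -1.7867, γ^t·E[r] = -0.468380, running G = -7.112042
t=7: π = [0.4402, 0.2133, 0.3465], E[r] = -1.7867, γ^t·E[r] = -0.374697, running G = -7.486739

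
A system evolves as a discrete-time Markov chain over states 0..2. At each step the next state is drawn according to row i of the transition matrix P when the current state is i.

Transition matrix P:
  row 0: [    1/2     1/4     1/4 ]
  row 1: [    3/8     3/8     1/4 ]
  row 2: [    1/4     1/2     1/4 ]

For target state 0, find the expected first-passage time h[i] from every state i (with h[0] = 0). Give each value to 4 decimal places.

h = [0.0000, 2.9091, 3.2727]

First-step conditioning: h[0] = 0; for i ≠ 0, h[i] = 1 + Σ_k P[i][k]·h[k].
  h[1] = 1 + 3/8·h[1] + 1/4·h[2]
  h[2] = 1 + 1/2·h[1] + 1/4·h[2]
Solving the 2×2 linear system over states ≠ 0 gives exactly h = [0, 32/11, 36/11] (h[0] = 0 is the target).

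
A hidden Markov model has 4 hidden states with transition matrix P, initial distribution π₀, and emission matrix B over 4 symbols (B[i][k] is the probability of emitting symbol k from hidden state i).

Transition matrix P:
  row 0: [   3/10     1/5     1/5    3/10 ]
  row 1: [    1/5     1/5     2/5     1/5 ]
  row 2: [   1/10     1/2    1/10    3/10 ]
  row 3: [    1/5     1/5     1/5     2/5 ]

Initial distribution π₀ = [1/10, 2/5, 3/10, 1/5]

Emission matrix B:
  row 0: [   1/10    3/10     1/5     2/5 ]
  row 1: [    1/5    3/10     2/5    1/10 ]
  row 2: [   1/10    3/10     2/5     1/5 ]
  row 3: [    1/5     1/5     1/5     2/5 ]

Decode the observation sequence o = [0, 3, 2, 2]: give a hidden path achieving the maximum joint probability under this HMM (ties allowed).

t=0: δ = [1.000e-02, 8.000e-02, 3.000e-02, 4.000e-02]  (obs o_0=0)
t=1: δ = [6.400e-03, 1.600e-03, 6.400e-03, 6.400e-03]  ψ = [1, 1, 1, 1]  (obs o_1=3)
t=2: δ = [3.840e-04, 1.280e-03, 5.120e-04, 5.120e-04]  ψ = [0, 2, 0, 3]  (obs o_2=2)
t=3: δ = [5.120e-05, 1.024e-04, 2.048e-04, 5.120e-05]  ψ = [1, 1, 1, 1]  (obs o_3=2)
backtrack: best end state = 2; path = [1, 2, 1, 2]

path = [1, 2, 1, 2]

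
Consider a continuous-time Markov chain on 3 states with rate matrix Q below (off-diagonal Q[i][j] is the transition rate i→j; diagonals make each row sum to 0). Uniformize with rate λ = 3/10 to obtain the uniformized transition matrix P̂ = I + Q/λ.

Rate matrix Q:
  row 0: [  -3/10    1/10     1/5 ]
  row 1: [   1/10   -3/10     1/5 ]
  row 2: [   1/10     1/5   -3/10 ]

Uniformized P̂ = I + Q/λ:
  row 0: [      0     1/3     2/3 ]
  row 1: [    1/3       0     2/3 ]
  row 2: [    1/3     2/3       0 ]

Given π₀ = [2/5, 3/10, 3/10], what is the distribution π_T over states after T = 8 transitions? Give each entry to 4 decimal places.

π = [0.2500, 0.3539, 0.3961]

t=0: π = [0.4000, 0.3000, 0.3000]
t=1: π = [0.2000, 0.3333, 0.4667]
t=2: π = [0.2667, 0.3778, 0.3556]
t=3: π = [0.2444, 0.3259, 0.4296]
t=4: π = [0.2519, 0.3679, 0.3802]
t=5: π = [0.2494, 0.3374, 0.4132]
t=6: π = [0.2502, 0.3586, 0.3912]
t=7: π = [0.2499, 0.3442, 0.4059]
t=8: π = [0.2500, 0.3539, 0.3961]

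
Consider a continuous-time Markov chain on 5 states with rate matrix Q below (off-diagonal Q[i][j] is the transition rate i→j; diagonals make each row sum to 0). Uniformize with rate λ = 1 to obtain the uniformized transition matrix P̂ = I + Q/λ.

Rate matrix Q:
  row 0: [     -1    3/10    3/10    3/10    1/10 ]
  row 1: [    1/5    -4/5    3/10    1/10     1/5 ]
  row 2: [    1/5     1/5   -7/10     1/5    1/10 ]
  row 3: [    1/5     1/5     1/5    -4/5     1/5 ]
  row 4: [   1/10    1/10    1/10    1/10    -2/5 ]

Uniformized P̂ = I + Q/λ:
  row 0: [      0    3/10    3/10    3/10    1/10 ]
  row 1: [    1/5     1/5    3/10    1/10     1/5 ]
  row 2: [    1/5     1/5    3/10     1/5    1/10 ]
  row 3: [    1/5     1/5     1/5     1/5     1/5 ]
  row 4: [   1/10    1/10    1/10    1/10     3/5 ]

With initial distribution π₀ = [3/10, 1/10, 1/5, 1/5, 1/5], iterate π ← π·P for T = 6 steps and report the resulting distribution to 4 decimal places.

π = [0.1442, 0.1875, 0.2292, 0.1687, 0.2705]

t=0: π = [0.3000, 0.1000, 0.2000, 0.2000, 0.2000]
t=1: π = [0.1200, 0.2100, 0.2400, 0.2000, 0.2300]
t=2: π = [0.1530, 0.1890, 0.2340, 0.1680, 0.2560]
t=3: π = [0.1438, 0.1897, 0.2320, 0.1708, 0.2637]
t=4: π = [0.1449, 0.1880, 0.2302, 0.1690, 0.2679]
t=5: π = [0.1442, 0.1877, 0.2295, 0.1689, 0.2697]
t=6: π = [0.1442, 0.1875, 0.2292, 0.1687, 0.2705]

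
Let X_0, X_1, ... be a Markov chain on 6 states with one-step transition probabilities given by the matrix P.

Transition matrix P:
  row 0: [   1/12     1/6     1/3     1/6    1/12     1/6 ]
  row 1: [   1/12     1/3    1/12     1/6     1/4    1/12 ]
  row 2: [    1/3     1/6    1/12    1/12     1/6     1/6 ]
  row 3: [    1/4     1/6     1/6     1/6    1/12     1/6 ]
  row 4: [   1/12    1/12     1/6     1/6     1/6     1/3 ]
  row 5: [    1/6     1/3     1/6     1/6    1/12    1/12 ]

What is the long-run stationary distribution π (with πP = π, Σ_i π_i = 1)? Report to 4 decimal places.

Balance equations π_j = Σ_i π_i·P[i][j]:
  π_0 = 1/12·π_0 + 1/12·π_1 + 1/3·π_2 + 1/4·π_3 + 1/12·π_4 + 1/6·π_5
  π_1 = 1/6·π_0 + 1/3·π_1 + 1/6·π_2 + 1/6·π_3 + 1/12·π_4 + 1/3·π_5
  π_2 = 1/3·π_0 + 1/12·π_1 + 1/12·π_2 + 1/6·π_3 + 1/6·π_4 + 1/6·π_5
  π_3 = 1/6·π_0 + 1/6·π_1 + 1/12·π_2 + 1/6·π_3 + 1/6·π_4 + 1/6·π_5
  π_4 = 1/12·π_0 + 1/4·π_1 + 1/6·π_2 + 1/12·π_3 + 1/6·π_4 + 1/12·π_5
  normalize: π_0 + π_1 + π_2 + π_3 + π_4 + π_5 = 1
Solving the linear system gives exactly π = [14371/88336, 9601/44168, 3581/22084, 13529/88336, 1603/11042, 7043/44168].

π = [0.1627, 0.2174, 0.1622, 0.1532, 0.1452, 0.1595]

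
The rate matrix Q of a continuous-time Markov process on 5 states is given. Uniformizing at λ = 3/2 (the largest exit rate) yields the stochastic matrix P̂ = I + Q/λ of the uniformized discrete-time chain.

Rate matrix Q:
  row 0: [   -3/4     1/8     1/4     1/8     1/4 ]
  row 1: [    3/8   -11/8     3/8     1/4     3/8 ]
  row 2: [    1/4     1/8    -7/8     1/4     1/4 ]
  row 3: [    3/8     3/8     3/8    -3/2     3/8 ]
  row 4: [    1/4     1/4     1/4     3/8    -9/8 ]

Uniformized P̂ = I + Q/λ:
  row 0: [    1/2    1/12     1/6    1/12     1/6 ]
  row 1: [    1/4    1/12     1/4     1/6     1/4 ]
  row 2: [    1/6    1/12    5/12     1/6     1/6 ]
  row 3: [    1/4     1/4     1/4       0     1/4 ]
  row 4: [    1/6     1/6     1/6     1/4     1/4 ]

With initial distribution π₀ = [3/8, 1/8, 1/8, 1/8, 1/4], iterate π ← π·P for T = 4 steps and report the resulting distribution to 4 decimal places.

π = [0.2836, 0.1233, 0.2506, 0.1372, 0.2054]

t=0: π = [0.3750, 0.1250, 0.1250, 0.1250, 0.2500]
t=1: π = [0.3125, 0.1250, 0.2188, 0.1354, 0.2083]
t=2: π = [0.2925, 0.1233, 0.2431, 0.1354, 0.2057]
t=3: π = [0.2857, 0.1230, 0.2490, 0.1369, 0.2054]
t=4: π = [0.2836, 0.1233, 0.2506, 0.1372, 0.2054]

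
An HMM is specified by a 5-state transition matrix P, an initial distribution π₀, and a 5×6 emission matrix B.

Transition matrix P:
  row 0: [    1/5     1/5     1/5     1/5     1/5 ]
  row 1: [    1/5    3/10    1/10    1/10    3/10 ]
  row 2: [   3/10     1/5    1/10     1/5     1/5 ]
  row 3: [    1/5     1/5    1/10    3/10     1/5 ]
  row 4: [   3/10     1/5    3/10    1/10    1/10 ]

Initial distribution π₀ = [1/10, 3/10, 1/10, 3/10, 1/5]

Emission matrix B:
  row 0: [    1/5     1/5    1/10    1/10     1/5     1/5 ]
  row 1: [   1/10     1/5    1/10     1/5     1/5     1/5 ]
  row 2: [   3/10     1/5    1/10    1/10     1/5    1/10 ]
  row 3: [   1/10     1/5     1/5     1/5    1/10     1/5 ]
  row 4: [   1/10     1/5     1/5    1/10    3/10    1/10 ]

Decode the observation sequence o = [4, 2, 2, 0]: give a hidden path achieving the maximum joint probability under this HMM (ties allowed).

t=0: δ = [2.000e-02, 6.000e-02, 2.000e-02, 3.000e-02, 6.000e-02]  (obs o_0=4)
t=1: δ = [1.800e-03, 1.800e-03, 1.800e-03, 1.800e-03, 3.600e-03]  ψ = [4, 1, 4, 3, 1]  (obs o_1=2)
t=2: δ = [1.080e-04, 7.200e-05, 1.080e-04, 1.080e-04, 1.080e-04]  ψ = [4, 4, 4, 3, 1]  (obs o_2=2)
t=3: δ = [6.480e-06, 2.160e-06, 9.720e-06, 3.240e-06, 2.160e-06]  ψ = [2, 0, 4, 3, 0]  (obs o_3=0)
backtrack: best end state = 2; path = [1, 1, 4, 2]

path = [1, 1, 4, 2]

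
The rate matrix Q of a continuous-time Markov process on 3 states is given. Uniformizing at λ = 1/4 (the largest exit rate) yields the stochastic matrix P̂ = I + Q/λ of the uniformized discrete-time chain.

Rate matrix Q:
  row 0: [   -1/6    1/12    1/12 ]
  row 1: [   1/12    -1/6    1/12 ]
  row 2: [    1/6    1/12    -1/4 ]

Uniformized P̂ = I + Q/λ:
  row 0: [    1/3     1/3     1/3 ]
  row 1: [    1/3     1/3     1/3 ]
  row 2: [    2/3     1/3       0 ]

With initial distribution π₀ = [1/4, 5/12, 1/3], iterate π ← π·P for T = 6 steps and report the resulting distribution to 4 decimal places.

t=0: π = [0.2500, 0.4167, 0.3333]
t=1: π = [0.4444, 0.3333, 0.2222]
t=2: π = [0.4074, 0.3333, 0.2593]
t=3: π = [0.4198, 0.3333, 0.2469]
t=4: π = [0.4156, 0.3333, 0.2510]
t=5: π = [0.4170, 0.3333, 0.2497]
t=6: π = [0.4166, 0.3333, 0.2501]

π = [0.4166, 0.3333, 0.2501]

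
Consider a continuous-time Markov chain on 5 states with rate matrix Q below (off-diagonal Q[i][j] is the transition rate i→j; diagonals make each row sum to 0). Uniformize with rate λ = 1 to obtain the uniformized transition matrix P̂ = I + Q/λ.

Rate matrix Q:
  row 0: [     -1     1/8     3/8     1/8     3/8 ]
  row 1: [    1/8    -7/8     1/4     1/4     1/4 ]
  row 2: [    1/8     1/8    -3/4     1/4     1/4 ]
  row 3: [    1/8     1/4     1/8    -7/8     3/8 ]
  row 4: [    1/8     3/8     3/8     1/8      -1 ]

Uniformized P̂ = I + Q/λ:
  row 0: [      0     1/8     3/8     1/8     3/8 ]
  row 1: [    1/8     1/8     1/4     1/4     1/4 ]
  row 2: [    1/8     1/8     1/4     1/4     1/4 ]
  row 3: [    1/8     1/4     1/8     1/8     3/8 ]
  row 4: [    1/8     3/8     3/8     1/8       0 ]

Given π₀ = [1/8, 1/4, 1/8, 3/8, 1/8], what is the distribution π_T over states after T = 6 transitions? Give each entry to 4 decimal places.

t=0: π = [0.1250, 0.2500, 0.1250, 0.3750, 0.1250]
t=1: π = [0.1094, 0.2031, 0.2344, 0.1719, 0.2813]
t=2: π = [0.1113, 0.2168, 0.2773, 0.1797, 0.2148]
t=3: π = [0.1111, 0.2012, 0.2683, 0.1868, 0.2327]
t=4: π = [0.1111, 0.2065, 0.2696, 0.1837, 0.2291]
t=5: π = [0.1111, 0.2052, 0.2696, 0.1845, 0.2296]
t=6: π = [0.1111, 0.2055, 0.2695, 0.1843, 0.2296]

π = [0.1111, 0.2055, 0.2695, 0.1843, 0.2296]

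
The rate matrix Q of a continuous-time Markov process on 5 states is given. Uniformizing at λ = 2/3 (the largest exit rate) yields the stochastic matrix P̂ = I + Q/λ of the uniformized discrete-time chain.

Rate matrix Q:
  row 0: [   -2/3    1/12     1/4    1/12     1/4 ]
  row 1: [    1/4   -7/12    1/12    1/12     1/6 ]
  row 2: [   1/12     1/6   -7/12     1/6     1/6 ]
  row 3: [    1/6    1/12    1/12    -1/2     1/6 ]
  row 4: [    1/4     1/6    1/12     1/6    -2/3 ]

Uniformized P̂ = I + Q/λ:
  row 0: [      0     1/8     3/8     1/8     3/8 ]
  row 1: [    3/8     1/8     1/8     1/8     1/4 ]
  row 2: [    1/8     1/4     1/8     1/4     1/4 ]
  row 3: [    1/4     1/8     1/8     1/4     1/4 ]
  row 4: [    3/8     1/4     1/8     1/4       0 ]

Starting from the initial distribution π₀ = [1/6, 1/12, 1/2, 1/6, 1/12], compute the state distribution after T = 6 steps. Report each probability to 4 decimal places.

π = [0.2217, 0.1754, 0.1804, 0.2004, 0.2220]

t=0: π = [0.1667, 0.0833, 0.5000, 0.1667, 0.0833]
t=1: π = [0.1667, 0.1979, 0.1667, 0.2188, 0.2500]
t=2: π = [0.2435, 0.1771, 0.1667, 0.2044, 0.2083]
t=3: π = [0.2165, 0.1719, 0.1859, 0.1974, 0.2284]
t=4: π = [0.2227, 0.1768, 0.1791, 0.2015, 0.2200]
t=5: π = [0.2215, 0.1749, 0.1807, 0.2001, 0.2228]
t=6: π = [0.2217, 0.1754, 0.1804, 0.2004, 0.2220]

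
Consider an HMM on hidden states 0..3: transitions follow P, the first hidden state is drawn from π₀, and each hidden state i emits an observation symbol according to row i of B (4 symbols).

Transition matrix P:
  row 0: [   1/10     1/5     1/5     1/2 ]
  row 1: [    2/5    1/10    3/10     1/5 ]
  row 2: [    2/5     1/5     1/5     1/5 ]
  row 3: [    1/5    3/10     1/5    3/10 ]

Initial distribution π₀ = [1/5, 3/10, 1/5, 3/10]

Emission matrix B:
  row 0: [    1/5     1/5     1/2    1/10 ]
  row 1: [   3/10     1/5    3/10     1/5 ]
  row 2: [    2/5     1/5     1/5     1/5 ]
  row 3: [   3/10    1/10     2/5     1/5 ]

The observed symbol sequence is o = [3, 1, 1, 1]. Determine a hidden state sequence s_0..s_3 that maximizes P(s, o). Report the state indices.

path = [3, 1, 2, 0]

t=0: δ = [2.000e-02, 6.000e-02, 4.000e-02, 6.000e-02]  (obs o_0=3)
t=1: δ = [4.800e-03, 3.600e-03, 3.600e-03, 1.800e-03]  ψ = [1, 3, 1, 3]  (obs o_1=1)
t=2: δ = [2.880e-04, 1.920e-04, 2.160e-04, 2.400e-04]  ψ = [1, 0, 1, 0]  (obs o_2=1)
t=3: δ = [1.728e-05, 1.440e-05, 1.152e-05, 1.440e-05]  ψ = [2, 3, 0, 0]  (obs o_3=1)
backtrack: best end state = 0; path = [3, 1, 2, 0]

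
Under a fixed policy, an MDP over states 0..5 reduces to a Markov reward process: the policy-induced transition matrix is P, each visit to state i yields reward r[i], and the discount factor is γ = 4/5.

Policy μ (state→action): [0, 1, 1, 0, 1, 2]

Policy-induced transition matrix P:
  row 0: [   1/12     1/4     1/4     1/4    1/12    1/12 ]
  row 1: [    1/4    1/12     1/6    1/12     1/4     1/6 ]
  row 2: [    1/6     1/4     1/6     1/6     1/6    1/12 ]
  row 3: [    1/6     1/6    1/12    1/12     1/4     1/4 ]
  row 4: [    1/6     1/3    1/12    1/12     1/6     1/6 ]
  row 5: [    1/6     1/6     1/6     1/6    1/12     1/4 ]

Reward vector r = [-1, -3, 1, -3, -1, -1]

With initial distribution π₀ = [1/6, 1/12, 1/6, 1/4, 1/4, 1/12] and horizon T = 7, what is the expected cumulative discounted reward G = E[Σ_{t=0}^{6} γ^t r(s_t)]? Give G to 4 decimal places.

t=0: π = [0.1667, 0.0833, 0.1667, 0.2500, 0.2500, 0.0833], E[r] = -1.3333, γ^t·E[r] = -1.333333, running G = -1.333333
t=1: π = [0.1597, 0.2292, 0.1389, 0.1319, 0.1736, 0.1667], E[r] = -1.4444, γ^t·E[r] = -1.155556, running G = -2.488889
t=2: π = [0.1725, 0.2014, 0.1545, 0.1354, 0.1696, 0.1667], E[r] = -1.3646, γ^t·E[r] = -0.873333, running G = -3.362222
t=3: π = [0.1691, 0.2054, 0.1556, 0.1388, 0.1665, 0.1646], E[r] = -1.3772, γ^t·E[r] = -0.705136, running G = -4.067358
t=4: π = [0.1697, 0.2044, 0.1553, 0.1382, 0.1675, 0.1649], E[r] = -1.3745, γ^t·E[r] = -0.562986, running G = -4.630344
t=5: π = [0.1696, 0.2046, 0.1553, 0.1383, 0.1673, 0.1648], E[r] = -1.3752, γ^t·E[r] = -0.450636, running G = -5.080980
t=6: π = [0.1696, 0.2046, 0.1553, 0.1383, 0.1674, 0.1649], E[r] = -1.3750, γ^t·E[r] = -0.360459, running G = -5.441439

G = -5.4414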